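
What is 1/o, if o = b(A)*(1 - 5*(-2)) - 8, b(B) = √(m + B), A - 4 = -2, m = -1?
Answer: ⅓ ≈ 0.33333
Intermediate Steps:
A = 2 (A = 4 - 2 = 2)
b(B) = √(-1 + B)
o = 3 (o = √(-1 + 2)*(1 - 5*(-2)) - 8 = √1*(1 + 10) - 8 = 1*11 - 8 = 11 - 8 = 3)
1/o = 1/3 = ⅓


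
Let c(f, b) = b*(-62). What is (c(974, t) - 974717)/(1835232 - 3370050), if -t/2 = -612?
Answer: 1050605/1534818 ≈ 0.68451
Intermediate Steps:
t = 1224 (t = -2*(-612) = 1224)
c(f, b) = -62*b
(c(974, t) - 974717)/(1835232 - 3370050) = (-62*1224 - 974717)/(1835232 - 3370050) = (-75888 - 974717)/(-1534818) = -1050605*(-1/1534818) = 1050605/1534818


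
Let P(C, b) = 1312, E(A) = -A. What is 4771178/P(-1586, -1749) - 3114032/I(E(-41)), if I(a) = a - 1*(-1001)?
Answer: 221489373/341776 ≈ 648.05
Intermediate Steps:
I(a) = 1001 + a (I(a) = a + 1001 = 1001 + a)
4771178/P(-1586, -1749) - 3114032/I(E(-41)) = 4771178/1312 - 3114032/(1001 - 1*(-41)) = 4771178*(1/1312) - 3114032/(1001 + 41) = 2385589/656 - 3114032/1042 = 2385589/656 - 3114032*1/1042 = 2385589/656 - 1557016/521 = 221489373/341776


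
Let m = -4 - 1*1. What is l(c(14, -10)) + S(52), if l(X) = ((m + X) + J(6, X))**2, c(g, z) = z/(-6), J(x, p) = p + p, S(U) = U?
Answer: 52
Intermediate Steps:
m = -5 (m = -4 - 1 = -5)
J(x, p) = 2*p
c(g, z) = -z/6 (c(g, z) = z*(-1/6) = -z/6)
l(X) = (-5 + 3*X)**2 (l(X) = ((-5 + X) + 2*X)**2 = (-5 + 3*X)**2)
l(c(14, -10)) + S(52) = (-5 + 3*(-1/6*(-10)))**2 + 52 = (-5 + 3*(5/3))**2 + 52 = (-5 + 5)**2 + 52 = 0**2 + 52 = 0 + 52 = 52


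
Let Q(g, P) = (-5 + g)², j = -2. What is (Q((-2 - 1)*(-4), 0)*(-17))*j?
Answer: 1666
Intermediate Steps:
(Q((-2 - 1)*(-4), 0)*(-17))*j = ((-5 + (-2 - 1)*(-4))²*(-17))*(-2) = ((-5 - 3*(-4))²*(-17))*(-2) = ((-5 + 12)²*(-17))*(-2) = (7²*(-17))*(-2) = (49*(-17))*(-2) = -833*(-2) = 1666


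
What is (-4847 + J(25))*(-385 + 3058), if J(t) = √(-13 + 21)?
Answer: -12956031 + 5346*√2 ≈ -1.2948e+7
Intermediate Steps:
J(t) = 2*√2 (J(t) = √8 = 2*√2)
(-4847 + J(25))*(-385 + 3058) = (-4847 + 2*√2)*(-385 + 3058) = (-4847 + 2*√2)*2673 = -12956031 + 5346*√2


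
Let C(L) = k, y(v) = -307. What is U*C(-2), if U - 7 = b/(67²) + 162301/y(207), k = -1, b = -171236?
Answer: 771491780/1378123 ≈ 559.81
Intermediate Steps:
C(L) = -1
U = -771491780/1378123 (U = 7 + (-171236/(67²) + 162301/(-307)) = 7 + (-171236/4489 + 162301*(-1/307)) = 7 + (-171236*1/4489 - 162301/307) = 7 + (-171236/4489 - 162301/307) = 7 - 781138641/1378123 = -771491780/1378123 ≈ -559.81)
U*C(-2) = -771491780/1378123*(-1) = 771491780/1378123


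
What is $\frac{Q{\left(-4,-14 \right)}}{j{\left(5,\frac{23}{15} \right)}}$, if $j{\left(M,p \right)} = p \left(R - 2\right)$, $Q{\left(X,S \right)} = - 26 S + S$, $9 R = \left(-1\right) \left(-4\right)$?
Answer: $- \frac{3375}{23} \approx -146.74$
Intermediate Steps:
$R = \frac{4}{9}$ ($R = \frac{\left(-1\right) \left(-4\right)}{9} = \frac{1}{9} \cdot 4 = \frac{4}{9} \approx 0.44444$)
$Q{\left(X,S \right)} = - 25 S$
$j{\left(M,p \right)} = - \frac{14 p}{9}$ ($j{\left(M,p \right)} = p \left(\frac{4}{9} - 2\right) = p \left(- \frac{14}{9}\right) = - \frac{14 p}{9}$)
$\frac{Q{\left(-4,-14 \right)}}{j{\left(5,\frac{23}{15} \right)}} = \frac{\left(-25\right) \left(-14\right)}{\left(- \frac{14}{9}\right) \frac{23}{15}} = \frac{350}{\left(- \frac{14}{9}\right) 23 \cdot \frac{1}{15}} = \frac{350}{\left(- \frac{14}{9}\right) \frac{23}{15}} = \frac{350}{- \frac{322}{135}} = 350 \left(- \frac{135}{322}\right) = - \frac{3375}{23}$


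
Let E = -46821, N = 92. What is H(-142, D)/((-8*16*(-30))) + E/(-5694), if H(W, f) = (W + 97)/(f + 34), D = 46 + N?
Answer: 343600865/41786368 ≈ 8.2228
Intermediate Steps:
D = 138 (D = 46 + 92 = 138)
H(W, f) = (97 + W)/(34 + f)
H(-142, D)/((-8*16*(-30))) + E/(-5694) = ((97 - 142)/(34 + 138))/((-8*16*(-30))) - 46821/(-5694) = (-45/172)/((-128*(-30))) - 46821*(-1/5694) = ((1/172)*(-45))/3840 + 15607/1898 = -45/172*1/3840 + 15607/1898 = -3/44032 + 15607/1898 = 343600865/41786368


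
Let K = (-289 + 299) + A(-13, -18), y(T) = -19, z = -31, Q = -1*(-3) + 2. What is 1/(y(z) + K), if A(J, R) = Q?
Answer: -¼ ≈ -0.25000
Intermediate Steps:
Q = 5 (Q = 3 + 2 = 5)
A(J, R) = 5
K = 15 (K = (-289 + 299) + 5 = 10 + 5 = 15)
1/(y(z) + K) = 1/(-19 + 15) = 1/(-4) = -¼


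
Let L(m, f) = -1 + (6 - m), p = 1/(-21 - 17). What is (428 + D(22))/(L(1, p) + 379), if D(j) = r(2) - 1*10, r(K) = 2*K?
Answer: 422/383 ≈ 1.1018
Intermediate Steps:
p = -1/38 (p = 1/(-38) = -1/38 ≈ -0.026316)
L(m, f) = 5 - m
D(j) = -6 (D(j) = 2*2 - 1*10 = 4 - 10 = -6)
(428 + D(22))/(L(1, p) + 379) = (428 - 6)/((5 - 1*1) + 379) = 422/((5 - 1) + 379) = 422/(4 + 379) = 422/383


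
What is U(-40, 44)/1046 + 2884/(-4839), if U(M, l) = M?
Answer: -1605112/2530797 ≈ -0.63423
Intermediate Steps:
U(-40, 44)/1046 + 2884/(-4839) = -40/1046 + 2884/(-4839) = -40*1/1046 + 2884*(-1/4839) = -20/523 - 2884/4839 = -1605112/2530797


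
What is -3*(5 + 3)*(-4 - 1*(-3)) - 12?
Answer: 12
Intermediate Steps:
-3*(5 + 3)*(-4 - 1*(-3)) - 12 = -24*(-4 + 3) - 12 = -24*(-1) - 12 = -3*(-8) - 12 = 24 - 12 = 12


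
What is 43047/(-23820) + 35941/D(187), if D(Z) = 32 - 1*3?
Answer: 284955419/230260 ≈ 1237.5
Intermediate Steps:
D(Z) = 29 (D(Z) = 32 - 3 = 29)
43047/(-23820) + 35941/D(187) = 43047/(-23820) + 35941/29 = 43047*(-1/23820) + 35941*(1/29) = -14349/7940 + 35941/29 = 284955419/230260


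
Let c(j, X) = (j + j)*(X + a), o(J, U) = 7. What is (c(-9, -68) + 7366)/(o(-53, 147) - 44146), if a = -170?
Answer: -11650/44139 ≈ -0.26394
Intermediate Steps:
c(j, X) = 2*j*(-170 + X) (c(j, X) = (j + j)*(X - 170) = (2*j)*(-170 + X) = 2*j*(-170 + X))
(c(-9, -68) + 7366)/(o(-53, 147) - 44146) = (2*(-9)*(-170 - 68) + 7366)/(7 - 44146) = (2*(-9)*(-238) + 7366)/(-44139) = (4284 + 7366)*(-1/44139) = 11650*(-1/44139) = -11650/44139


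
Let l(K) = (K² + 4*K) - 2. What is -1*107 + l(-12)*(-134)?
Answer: -12703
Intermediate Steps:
l(K) = -2 + K² + 4*K
-1*107 + l(-12)*(-134) = -1*107 + (-2 + (-12)² + 4*(-12))*(-134) = -107 + (-2 + 144 - 48)*(-134) = -107 + 94*(-134) = -107 - 12596 = -12703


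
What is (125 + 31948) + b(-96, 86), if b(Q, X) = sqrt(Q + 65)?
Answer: 32073 + I*sqrt(31) ≈ 32073.0 + 5.5678*I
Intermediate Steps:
b(Q, X) = sqrt(65 + Q)
(125 + 31948) + b(-96, 86) = (125 + 31948) + sqrt(65 - 96) = 32073 + sqrt(-31) = 32073 + I*sqrt(31)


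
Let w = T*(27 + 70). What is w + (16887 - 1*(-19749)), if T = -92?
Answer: 27712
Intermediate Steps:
w = -8924 (w = -92*(27 + 70) = -92*97 = -8924)
w + (16887 - 1*(-19749)) = -8924 + (16887 - 1*(-19749)) = -8924 + (16887 + 19749) = -8924 + 36636 = 27712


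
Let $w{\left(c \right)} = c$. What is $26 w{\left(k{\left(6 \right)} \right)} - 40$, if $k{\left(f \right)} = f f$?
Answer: $896$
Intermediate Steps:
$k{\left(f \right)} = f^{2}$
$26 w{\left(k{\left(6 \right)} \right)} - 40 = 26 \cdot 6^{2} - 40 = 26 \cdot 36 - 40 = 936 - 40 = 896$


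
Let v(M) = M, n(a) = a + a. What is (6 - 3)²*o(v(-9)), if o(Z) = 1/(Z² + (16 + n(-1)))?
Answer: 9/95 ≈ 0.094737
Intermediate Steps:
n(a) = 2*a
o(Z) = 1/(14 + Z²) (o(Z) = 1/(Z² + (16 + 2*(-1))) = 1/(Z² + (16 - 2)) = 1/(Z² + 14) = 1/(14 + Z²))
(6 - 3)²*o(v(-9)) = (6 - 3)²/(14 + (-9)²) = 3²/(14 + 81) = 9/95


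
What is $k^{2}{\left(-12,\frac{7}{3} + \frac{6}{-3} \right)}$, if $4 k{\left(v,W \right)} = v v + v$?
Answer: $1089$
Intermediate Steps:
$k{\left(v,W \right)} = \frac{v}{4} + \frac{v^{2}}{4}$ ($k{\left(v,W \right)} = \frac{v v + v}{4} = \frac{v^{2} + v}{4} = \frac{v + v^{2}}{4} = \frac{v}{4} + \frac{v^{2}}{4}$)
$k^{2}{\left(-12,\frac{7}{3} + \frac{6}{-3} \right)} = \left(\frac{1}{4} \left(-12\right) \left(1 - 12\right)\right)^{2} = \left(\frac{1}{4} \left(-12\right) \left(-11\right)\right)^{2} = 33^{2} = 1089$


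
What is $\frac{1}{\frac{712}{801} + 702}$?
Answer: $\frac{9}{6326} \approx 0.0014227$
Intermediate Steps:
$\frac{1}{\frac{712}{801} + 702} = \frac{1}{712 \cdot \frac{1}{801} + 702} = \frac{1}{\frac{8}{9} + 702} = \frac{1}{\frac{6326}{9}} = \frac{9}{6326}$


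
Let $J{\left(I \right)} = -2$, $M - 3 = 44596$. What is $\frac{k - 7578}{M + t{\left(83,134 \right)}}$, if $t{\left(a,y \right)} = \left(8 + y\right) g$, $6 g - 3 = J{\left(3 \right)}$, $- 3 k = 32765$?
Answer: $- \frac{55499}{133868} \approx -0.41458$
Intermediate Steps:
$M = 44599$ ($M = 3 + 44596 = 44599$)
$k = - \frac{32765}{3}$ ($k = \left(- \frac{1}{3}\right) 32765 = - \frac{32765}{3} \approx -10922.0$)
$g = \frac{1}{6}$ ($g = \frac{1}{2} + \frac{1}{6} \left(-2\right) = \frac{1}{2} - \frac{1}{3} = \frac{1}{6} \approx 0.16667$)
$t{\left(a,y \right)} = \frac{4}{3} + \frac{y}{6}$ ($t{\left(a,y \right)} = \left(8 + y\right) \frac{1}{6} = \frac{4}{3} + \frac{y}{6}$)
$\frac{k - 7578}{M + t{\left(83,134 \right)}} = \frac{- \frac{32765}{3} - 7578}{44599 + \left(\frac{4}{3} + \frac{1}{6} \cdot 134\right)} = - \frac{55499}{3 \left(44599 + \left(\frac{4}{3} + \frac{67}{3}\right)\right)} = - \frac{55499}{3 \left(44599 + \frac{71}{3}\right)} = - \frac{55499}{3 \cdot \frac{133868}{3}} = \left(- \frac{55499}{3}\right) \frac{3}{133868} = - \frac{55499}{133868}$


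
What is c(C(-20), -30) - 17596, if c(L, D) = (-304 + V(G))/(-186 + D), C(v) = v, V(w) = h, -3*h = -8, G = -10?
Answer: -1425163/81 ≈ -17595.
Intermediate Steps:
h = 8/3 (h = -⅓*(-8) = 8/3 ≈ 2.6667)
V(w) = 8/3
c(L, D) = -904/(3*(-186 + D)) (c(L, D) = (-304 + 8/3)/(-186 + D) = -904/(3*(-186 + D)))
c(C(-20), -30) - 17596 = -904/(-558 + 3*(-30)) - 17596 = -904/(-558 - 90) - 17596 = -904/(-648) - 17596 = -904*(-1/648) - 17596 = 113/81 - 17596 = -1425163/81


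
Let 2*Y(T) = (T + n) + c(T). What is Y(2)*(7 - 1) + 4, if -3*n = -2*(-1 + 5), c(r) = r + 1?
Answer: 27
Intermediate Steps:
c(r) = 1 + r
n = 8/3 (n = -(-2)*(-1 + 5)/3 = -(-2)*4/3 = -⅓*(-8) = 8/3 ≈ 2.6667)
Y(T) = 11/6 + T (Y(T) = ((T + 8/3) + (1 + T))/2 = ((8/3 + T) + (1 + T))/2 = (11/3 + 2*T)/2 = 11/6 + T)
Y(2)*(7 - 1) + 4 = (11/6 + 2)*(7 - 1) + 4 = (23/6)*6 + 4 = 23 + 4 = 27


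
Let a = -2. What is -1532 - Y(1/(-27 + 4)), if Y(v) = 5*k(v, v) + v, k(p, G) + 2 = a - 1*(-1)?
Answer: -34890/23 ≈ -1517.0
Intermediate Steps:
k(p, G) = -3 (k(p, G) = -2 + (-2 - 1*(-1)) = -2 + (-2 + 1) = -2 - 1 = -3)
Y(v) = -15 + v (Y(v) = 5*(-3) + v = -15 + v)
-1532 - Y(1/(-27 + 4)) = -1532 - (-15 + 1/(-27 + 4)) = -1532 - (-15 + 1/(-23)) = -1532 - (-15 - 1/23) = -1532 - 1*(-346/23) = -1532 + 346/23 = -34890/23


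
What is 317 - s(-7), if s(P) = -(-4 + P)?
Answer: 306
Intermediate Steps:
s(P) = 4 - P
317 - s(-7) = 317 - (4 - 1*(-7)) = 317 - (4 + 7) = 317 - 1*11 = 317 - 11 = 306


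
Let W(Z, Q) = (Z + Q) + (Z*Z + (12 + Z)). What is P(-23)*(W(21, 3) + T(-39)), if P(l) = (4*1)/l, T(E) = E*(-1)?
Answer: -2148/23 ≈ -93.391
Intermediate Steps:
T(E) = -E
P(l) = 4/l
W(Z, Q) = 12 + Q + Z² + 2*Z (W(Z, Q) = (Q + Z) + (Z² + (12 + Z)) = (Q + Z) + (12 + Z + Z²) = 12 + Q + Z² + 2*Z)
P(-23)*(W(21, 3) + T(-39)) = (4/(-23))*((12 + 3 + 21² + 2*21) - 1*(-39)) = (4*(-1/23))*((12 + 3 + 441 + 42) + 39) = -4*(498 + 39)/23 = -4/23*537 = -2148/23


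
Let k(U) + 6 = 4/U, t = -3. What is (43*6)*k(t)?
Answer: -1892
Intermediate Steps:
k(U) = -6 + 4/U
(43*6)*k(t) = (43*6)*(-6 + 4/(-3)) = 258*(-6 + 4*(-⅓)) = 258*(-6 - 4/3) = 258*(-22/3) = -1892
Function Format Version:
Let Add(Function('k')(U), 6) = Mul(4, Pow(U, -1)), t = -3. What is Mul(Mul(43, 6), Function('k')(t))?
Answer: -1892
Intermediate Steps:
Function('k')(U) = Add(-6, Mul(4, Pow(U, -1)))
Mul(Mul(43, 6), Function('k')(t)) = Mul(Mul(43, 6), Add(-6, Mul(4, Pow(-3, -1)))) = Mul(258, Add(-6, Mul(4, Rational(-1, 3)))) = Mul(258, Add(-6, Rational(-4, 3))) = Mul(258, Rational(-22, 3)) = -1892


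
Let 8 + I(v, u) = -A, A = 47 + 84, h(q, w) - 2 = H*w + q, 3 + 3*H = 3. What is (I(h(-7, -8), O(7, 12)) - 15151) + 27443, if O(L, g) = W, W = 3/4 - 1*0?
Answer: 12153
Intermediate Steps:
H = 0 (H = -1 + (1/3)*3 = -1 + 1 = 0)
W = 3/4 (W = 3*(1/4) + 0 = 3/4 + 0 = 3/4 ≈ 0.75000)
O(L, g) = 3/4
h(q, w) = 2 + q (h(q, w) = 2 + (0*w + q) = 2 + (0 + q) = 2 + q)
A = 131
I(v, u) = -139 (I(v, u) = -8 - 1*131 = -8 - 131 = -139)
(I(h(-7, -8), O(7, 12)) - 15151) + 27443 = (-139 - 15151) + 27443 = -15290 + 27443 = 12153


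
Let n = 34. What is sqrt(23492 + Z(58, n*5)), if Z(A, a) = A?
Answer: 5*sqrt(942) ≈ 153.46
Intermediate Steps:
sqrt(23492 + Z(58, n*5)) = sqrt(23492 + 58) = sqrt(23550) = 5*sqrt(942)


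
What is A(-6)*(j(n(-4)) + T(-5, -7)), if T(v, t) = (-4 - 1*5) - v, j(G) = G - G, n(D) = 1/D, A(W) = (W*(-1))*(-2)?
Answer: 48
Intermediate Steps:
A(W) = 2*W (A(W) = -W*(-2) = 2*W)
n(D) = 1/D
j(G) = 0
T(v, t) = -9 - v (T(v, t) = (-4 - 5) - v = -9 - v)
A(-6)*(j(n(-4)) + T(-5, -7)) = (2*(-6))*(0 + (-9 - 1*(-5))) = -12*(0 + (-9 + 5)) = -12*(0 - 4) = -12*(-4) = 48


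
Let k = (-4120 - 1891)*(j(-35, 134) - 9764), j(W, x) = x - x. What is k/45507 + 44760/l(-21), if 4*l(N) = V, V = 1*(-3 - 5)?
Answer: -959755256/45507 ≈ -21090.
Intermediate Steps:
V = -8 (V = 1*(-8) = -8)
j(W, x) = 0
l(N) = -2 (l(N) = (¼)*(-8) = -2)
k = 58691404 (k = (-4120 - 1891)*(0 - 9764) = -6011*(-9764) = 58691404)
k/45507 + 44760/l(-21) = 58691404/45507 + 44760/(-2) = 58691404*(1/45507) + 44760*(-½) = 58691404/45507 - 22380 = -959755256/45507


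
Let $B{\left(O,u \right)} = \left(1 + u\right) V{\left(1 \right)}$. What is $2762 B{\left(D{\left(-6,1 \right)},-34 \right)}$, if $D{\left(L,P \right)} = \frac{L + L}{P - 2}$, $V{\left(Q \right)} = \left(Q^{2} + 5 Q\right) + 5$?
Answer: $-1002606$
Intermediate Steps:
$V{\left(Q \right)} = 5 + Q^{2} + 5 Q$
$D{\left(L,P \right)} = \frac{2 L}{-2 + P}$
$B{\left(O,u \right)} = 11 + 11 u$ ($B{\left(O,u \right)} = \left(1 + u\right) \left(5 + 1^{2} + 5 \cdot 1\right) = \left(1 + u\right) \left(5 + 1 + 5\right) = \left(1 + u\right) 11 = 11 + 11 u$)
$2762 B{\left(D{\left(-6,1 \right)},-34 \right)} = 2762 \left(11 + 11 \left(-34\right)\right) = 2762 \left(11 - 374\right) = 2762 \left(-363\right) = -1002606$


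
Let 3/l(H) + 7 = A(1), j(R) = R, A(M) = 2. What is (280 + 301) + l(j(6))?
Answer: 2902/5 ≈ 580.40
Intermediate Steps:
l(H) = -3/5 (l(H) = 3/(-7 + 2) = 3/(-5) = 3*(-1/5) = -3/5)
(280 + 301) + l(j(6)) = (280 + 301) - 3/5 = 581 - 3/5 = 2902/5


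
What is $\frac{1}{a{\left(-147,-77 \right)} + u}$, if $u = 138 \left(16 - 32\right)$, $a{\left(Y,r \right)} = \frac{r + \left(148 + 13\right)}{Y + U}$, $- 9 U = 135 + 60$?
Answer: $- \frac{253}{558750} \approx -0.0004528$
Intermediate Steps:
$U = - \frac{65}{3}$ ($U = - \frac{135 + 60}{9} = \left(- \frac{1}{9}\right) 195 = - \frac{65}{3} \approx -21.667$)
$a{\left(Y,r \right)} = \frac{161 + r}{- \frac{65}{3} + Y}$ ($a{\left(Y,r \right)} = \frac{r + \left(148 + 13\right)}{Y - \frac{65}{3}} = \frac{r + 161}{- \frac{65}{3} + Y} = \frac{161 + r}{- \frac{65}{3} + Y}$)
$u = -2208$ ($u = 138 \left(-16\right) = -2208$)
$\frac{1}{a{\left(-147,-77 \right)} + u} = \frac{1}{\frac{3 \left(161 - 77\right)}{-65 + 3 \left(-147\right)} - 2208} = \frac{1}{3 \frac{1}{-65 - 441} \cdot 84 - 2208} = \frac{1}{3 \frac{1}{-506} \cdot 84 - 2208} = \frac{1}{3 \left(- \frac{1}{506}\right) 84 - 2208} = \frac{1}{- \frac{126}{253} - 2208} = \frac{1}{- \frac{558750}{253}} = - \frac{253}{558750}$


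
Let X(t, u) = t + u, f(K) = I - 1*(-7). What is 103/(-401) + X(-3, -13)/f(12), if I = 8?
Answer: -7961/6015 ≈ -1.3235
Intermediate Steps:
f(K) = 15 (f(K) = 8 - 1*(-7) = 8 + 7 = 15)
103/(-401) + X(-3, -13)/f(12) = 103/(-401) + (-3 - 13)/15 = 103*(-1/401) - 16*1/15 = -103/401 - 16/15 = -7961/6015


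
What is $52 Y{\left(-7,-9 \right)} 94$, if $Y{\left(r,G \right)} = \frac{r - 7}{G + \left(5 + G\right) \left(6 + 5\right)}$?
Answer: $\frac{68432}{53} \approx 1291.2$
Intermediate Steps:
$Y{\left(r,G \right)} = \frac{-7 + r}{55 + 12 G}$ ($Y{\left(r,G \right)} = \frac{-7 + r}{G + \left(5 + G\right) 11} = \frac{-7 + r}{G + \left(55 + 11 G\right)} = \frac{-7 + r}{55 + 12 G}$)
$52 Y{\left(-7,-9 \right)} 94 = 52 \frac{-7 - 7}{55 + 12 \left(-9\right)} 94 = 52 \frac{1}{55 - 108} \left(-14\right) 94 = 52 \frac{1}{-53} \left(-14\right) 94 = 52 \left(\left(- \frac{1}{53}\right) \left(-14\right)\right) 94 = 52 \cdot \frac{14}{53} \cdot 94 = \frac{728}{53} \cdot 94 = \frac{68432}{53}$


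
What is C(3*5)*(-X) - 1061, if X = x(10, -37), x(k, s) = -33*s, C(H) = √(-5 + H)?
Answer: -1061 - 1221*√10 ≈ -4922.1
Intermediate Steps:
X = 1221 (X = -33*(-37) = 1221)
C(3*5)*(-X) - 1061 = √(-5 + 3*5)*(-1*1221) - 1061 = √(-5 + 15)*(-1221) - 1061 = √10*(-1221) - 1061 = -1221*√10 - 1061 = -1061 - 1221*√10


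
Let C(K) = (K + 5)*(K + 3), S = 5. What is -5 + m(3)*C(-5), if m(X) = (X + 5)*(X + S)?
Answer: -5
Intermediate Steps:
C(K) = (3 + K)*(5 + K) (C(K) = (5 + K)*(3 + K) = (3 + K)*(5 + K))
m(X) = (5 + X)² (m(X) = (X + 5)*(X + 5) = (5 + X)*(5 + X) = (5 + X)²)
-5 + m(3)*C(-5) = -5 + (25 + 3² + 10*3)*(15 + (-5)² + 8*(-5)) = -5 + (25 + 9 + 30)*(15 + 25 - 40) = -5 + 64*0 = -5 + 0 = -5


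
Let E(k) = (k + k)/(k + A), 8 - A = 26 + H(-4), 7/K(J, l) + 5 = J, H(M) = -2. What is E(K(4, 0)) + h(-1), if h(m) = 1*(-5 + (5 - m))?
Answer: 37/23 ≈ 1.6087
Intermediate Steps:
K(J, l) = 7/(-5 + J)
A = -16 (A = 8 - (26 - 2) = 8 - 1*24 = 8 - 24 = -16)
E(k) = 2*k/(-16 + k) (E(k) = (k + k)/(k - 16) = (2*k)/(-16 + k) = 2*k/(-16 + k))
h(m) = -m (h(m) = 1*(-m) = -m)
E(K(4, 0)) + h(-1) = 2*(7/(-5 + 4))/(-16 + 7/(-5 + 4)) - 1*(-1) = 2*(7/(-1))/(-16 + 7/(-1)) + 1 = 2*(7*(-1))/(-16 + 7*(-1)) + 1 = 2*(-7)/(-16 - 7) + 1 = 2*(-7)/(-23) + 1 = 2*(-7)*(-1/23) + 1 = 14/23 + 1 = 37/23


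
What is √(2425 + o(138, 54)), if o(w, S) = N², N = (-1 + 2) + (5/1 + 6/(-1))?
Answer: 5*√97 ≈ 49.244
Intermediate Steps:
N = 0 (N = 1 + (5*1 + 6*(-1)) = 1 + (5 - 6) = 1 - 1 = 0)
o(w, S) = 0 (o(w, S) = 0² = 0)
√(2425 + o(138, 54)) = √(2425 + 0) = √2425 = 5*√97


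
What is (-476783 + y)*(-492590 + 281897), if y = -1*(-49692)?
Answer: 89985084063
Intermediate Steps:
y = 49692
(-476783 + y)*(-492590 + 281897) = (-476783 + 49692)*(-492590 + 281897) = -427091*(-210693) = 89985084063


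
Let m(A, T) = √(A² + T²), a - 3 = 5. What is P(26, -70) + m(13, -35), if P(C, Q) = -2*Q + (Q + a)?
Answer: 78 + √1394 ≈ 115.34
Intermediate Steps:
a = 8 (a = 3 + 5 = 8)
P(C, Q) = 8 - Q (P(C, Q) = -2*Q + (Q + 8) = -2*Q + (8 + Q) = 8 - Q)
P(26, -70) + m(13, -35) = (8 - 1*(-70)) + √(13² + (-35)²) = (8 + 70) + √(169 + 1225) = 78 + √1394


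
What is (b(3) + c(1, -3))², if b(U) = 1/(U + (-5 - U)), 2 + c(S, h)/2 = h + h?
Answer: 6561/25 ≈ 262.44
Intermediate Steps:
c(S, h) = -4 + 4*h (c(S, h) = -4 + 2*(h + h) = -4 + 2*(2*h) = -4 + 4*h)
b(U) = -⅕ (b(U) = 1/(-5) = -⅕)
(b(3) + c(1, -3))² = (-⅕ + (-4 + 4*(-3)))² = (-⅕ + (-4 - 12))² = (-⅕ - 16)² = (-81/5)² = 6561/25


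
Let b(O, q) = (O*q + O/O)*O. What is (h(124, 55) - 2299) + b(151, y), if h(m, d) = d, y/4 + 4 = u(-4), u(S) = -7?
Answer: -1005337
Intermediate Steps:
y = -44 (y = -16 + 4*(-7) = -16 - 28 = -44)
b(O, q) = O*(1 + O*q) (b(O, q) = (O*q + 1)*O = (1 + O*q)*O = O*(1 + O*q))
(h(124, 55) - 2299) + b(151, y) = (55 - 2299) + 151*(1 + 151*(-44)) = -2244 + 151*(1 - 6644) = -2244 + 151*(-6643) = -2244 - 1003093 = -1005337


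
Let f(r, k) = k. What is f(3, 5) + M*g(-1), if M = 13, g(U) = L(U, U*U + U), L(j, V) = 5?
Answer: 70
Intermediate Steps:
g(U) = 5
f(3, 5) + M*g(-1) = 5 + 13*5 = 5 + 65 = 70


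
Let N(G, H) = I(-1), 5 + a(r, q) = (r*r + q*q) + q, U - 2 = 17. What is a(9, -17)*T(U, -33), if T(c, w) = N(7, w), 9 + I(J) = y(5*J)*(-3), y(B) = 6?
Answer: -9396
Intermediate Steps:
U = 19 (U = 2 + 17 = 19)
I(J) = -27 (I(J) = -9 + 6*(-3) = -9 - 18 = -27)
a(r, q) = -5 + q + q**2 + r**2 (a(r, q) = -5 + ((r*r + q*q) + q) = -5 + ((r**2 + q**2) + q) = -5 + ((q**2 + r**2) + q) = -5 + (q + q**2 + r**2) = -5 + q + q**2 + r**2)
N(G, H) = -27
T(c, w) = -27
a(9, -17)*T(U, -33) = (-5 - 17 + (-17)**2 + 9**2)*(-27) = (-5 - 17 + 289 + 81)*(-27) = 348*(-27) = -9396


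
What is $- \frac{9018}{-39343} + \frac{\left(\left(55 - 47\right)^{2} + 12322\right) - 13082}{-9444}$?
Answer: $\frac{9379060}{30962941} \approx 0.30291$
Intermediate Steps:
$- \frac{9018}{-39343} + \frac{\left(\left(55 - 47\right)^{2} + 12322\right) - 13082}{-9444} = \left(-9018\right) \left(- \frac{1}{39343}\right) + \left(\left(8^{2} + 12322\right) - 13082\right) \left(- \frac{1}{9444}\right) = \frac{9018}{39343} + \left(\left(64 + 12322\right) - 13082\right) \left(- \frac{1}{9444}\right) = \frac{9018}{39343} + \left(12386 - 13082\right) \left(- \frac{1}{9444}\right) = \frac{9018}{39343} - - \frac{58}{787} = \frac{9018}{39343} + \frac{58}{787} = \frac{9379060}{30962941}$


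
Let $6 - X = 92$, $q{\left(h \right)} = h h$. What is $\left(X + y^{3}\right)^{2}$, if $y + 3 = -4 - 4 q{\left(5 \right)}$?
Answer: $1500941066641$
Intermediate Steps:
$q{\left(h \right)} = h^{2}$
$X = -86$ ($X = 6 - 92 = -86$)
$y = -107$ ($y = -3 - \left(4 + 4 \cdot 5^{2}\right) = -3 - 104 = -107$)
$\left(X + y^{3}\right)^{2} = \left(-86 + \left(-107\right)^{3}\right)^{2} = \left(-86 - 1225043\right)^{2} = \left(-1225129\right)^{2} = 1500941066641$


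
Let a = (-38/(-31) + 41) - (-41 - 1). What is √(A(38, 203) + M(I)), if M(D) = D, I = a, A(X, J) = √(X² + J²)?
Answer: √(80941 + 961*√42653)/31 ≈ 17.051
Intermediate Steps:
A(X, J) = √(J² + X²)
a = 2611/31 (a = (-38*(-1/31) + 41) - 1*(-42) = (38/31 + 41) + 42 = 1309/31 + 42 = 2611/31 ≈ 84.226)
I = 2611/31 ≈ 84.226
√(A(38, 203) + M(I)) = √(√(203² + 38²) + 2611/31) = √(√(41209 + 1444) + 2611/31) = √(√42653 + 2611/31) = √(2611/31 + √42653)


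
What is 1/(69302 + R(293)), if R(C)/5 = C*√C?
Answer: 69302/4173923279 - 1465*√293/4173923279 ≈ 1.0596e-5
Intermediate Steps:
R(C) = 5*C^(3/2) (R(C) = 5*(C*√C) = 5*C^(3/2))
1/(69302 + R(293)) = 1/(69302 + 5*293^(3/2)) = 1/(69302 + 5*(293*√293)) = 1/(69302 + 1465*√293)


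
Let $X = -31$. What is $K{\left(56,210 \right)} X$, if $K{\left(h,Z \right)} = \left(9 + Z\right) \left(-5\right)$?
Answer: $33945$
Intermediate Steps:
$K{\left(h,Z \right)} = -45 - 5 Z$
$K{\left(56,210 \right)} X = \left(-45 - 1050\right) \left(-31\right) = \left(-1095\right) \left(-31\right) = 33945$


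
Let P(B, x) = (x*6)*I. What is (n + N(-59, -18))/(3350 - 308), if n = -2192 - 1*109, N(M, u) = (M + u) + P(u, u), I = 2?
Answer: -1297/1521 ≈ -0.85273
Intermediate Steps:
P(B, x) = 12*x (P(B, x) = (x*6)*2 = (6*x)*2 = 12*x)
N(M, u) = M + 13*u (N(M, u) = (M + u) + 12*u = M + 13*u)
n = -2301 (n = -2192 - 109 = -2301)
(n + N(-59, -18))/(3350 - 308) = (-2301 + (-59 + 13*(-18)))/(3350 - 308) = (-2301 + (-59 - 234))/3042 = (-2301 - 293)*(1/3042) = -2594*1/3042 = -1297/1521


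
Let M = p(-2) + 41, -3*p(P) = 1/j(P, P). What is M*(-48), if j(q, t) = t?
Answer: -1976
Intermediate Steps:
p(P) = -1/(3*P)
M = 247/6 (M = -1/3/(-2) + 41 = -1/3*(-1/2) + 41 = 1/6 + 41 = 247/6 ≈ 41.167)
M*(-48) = (247/6)*(-48) = -1976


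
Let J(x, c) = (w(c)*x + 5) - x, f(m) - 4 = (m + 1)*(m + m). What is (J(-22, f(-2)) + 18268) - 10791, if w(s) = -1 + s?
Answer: 7350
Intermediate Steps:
f(m) = 4 + 2*m*(1 + m) (f(m) = 4 + (m + 1)*(m + m) = 4 + (1 + m)*(2*m) = 4 + 2*m*(1 + m))
J(x, c) = 5 - x + x*(-1 + c) (J(x, c) = ((-1 + c)*x + 5) - x = (x*(-1 + c) + 5) - x = (5 + x*(-1 + c)) - x = 5 - x + x*(-1 + c))
(J(-22, f(-2)) + 18268) - 10791 = ((5 - 1*(-22) - 22*(-1 + (4 + 2*(-2) + 2*(-2)**2))) + 18268) - 10791 = ((5 + 22 - 22*(-1 + (4 - 4 + 2*4))) + 18268) - 10791 = ((5 + 22 - 22*(-1 + (4 - 4 + 8))) + 18268) - 10791 = ((5 + 22 - 22*(-1 + 8)) + 18268) - 10791 = ((5 + 22 - 22*7) + 18268) - 10791 = ((5 + 22 - 154) + 18268) - 10791 = (-127 + 18268) - 10791 = 18141 - 10791 = 7350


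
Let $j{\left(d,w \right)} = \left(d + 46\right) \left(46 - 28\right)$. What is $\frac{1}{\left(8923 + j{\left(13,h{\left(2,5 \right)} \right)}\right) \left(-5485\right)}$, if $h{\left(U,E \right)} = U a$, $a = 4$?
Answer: $- \frac{1}{54767725} \approx -1.8259 \cdot 10^{-8}$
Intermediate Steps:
$h{\left(U,E \right)} = 4 U$ ($h{\left(U,E \right)} = U 4 = 4 U$)
$j{\left(d,w \right)} = 828 + 18 d$ ($j{\left(d,w \right)} = \left(46 + d\right) 18 = 828 + 18 d$)
$\frac{1}{\left(8923 + j{\left(13,h{\left(2,5 \right)} \right)}\right) \left(-5485\right)} = \frac{1}{\left(8923 + \left(828 + 18 \cdot 13\right)\right) \left(-5485\right)} = \frac{1}{8923 + \left(828 + 234\right)} \left(- \frac{1}{5485}\right) = \frac{1}{8923 + 1062} \left(- \frac{1}{5485}\right) = \frac{1}{9985} \left(- \frac{1}{5485}\right) = - \frac{1}{54767725}$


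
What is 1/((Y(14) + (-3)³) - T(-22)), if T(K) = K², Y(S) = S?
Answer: -1/497 ≈ -0.0020121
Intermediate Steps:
1/((Y(14) + (-3)³) - T(-22)) = 1/((14 + (-3)³) - 1*(-22)²) = 1/((14 - 27) - 1*484) = 1/(-13 - 484) = 1/(-497) = -1/497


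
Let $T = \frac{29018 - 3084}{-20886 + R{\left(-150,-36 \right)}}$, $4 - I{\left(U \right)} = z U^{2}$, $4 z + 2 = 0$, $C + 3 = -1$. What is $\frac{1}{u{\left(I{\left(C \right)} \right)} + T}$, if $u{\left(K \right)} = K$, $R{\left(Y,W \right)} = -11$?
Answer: $\frac{20897}{224830} \approx 0.092946$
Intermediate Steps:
$C = -4$ ($C = -3 - 1 = -4$)
$z = - \frac{1}{2}$ ($z = - \frac{1}{2} + \frac{1}{4} \cdot 0 = - \frac{1}{2} + 0 = - \frac{1}{2} \approx -0.5$)
$I{\left(U \right)} = 4 + \frac{U^{2}}{2}$ ($I{\left(U \right)} = 4 - - \frac{U^{2}}{2} = 4 + \frac{U^{2}}{2}$)
$T = - \frac{25934}{20897}$ ($T = \frac{29018 - 3084}{-20886 - 11} = \frac{25934}{-20897} = 25934 \left(- \frac{1}{20897}\right) = - \frac{25934}{20897} \approx -1.241$)
$\frac{1}{u{\left(I{\left(C \right)} \right)} + T} = \frac{1}{\left(4 + \frac{\left(-4\right)^{2}}{2}\right) - \frac{25934}{20897}} = \frac{1}{\left(4 + \frac{1}{2} \cdot 16\right) - \frac{25934}{20897}} = \frac{1}{\left(4 + 8\right) - \frac{25934}{20897}} = \frac{1}{12 - \frac{25934}{20897}} = \frac{1}{\frac{224830}{20897}} = \frac{20897}{224830}$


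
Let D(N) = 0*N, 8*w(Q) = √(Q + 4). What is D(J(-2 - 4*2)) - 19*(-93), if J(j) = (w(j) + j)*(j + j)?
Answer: 1767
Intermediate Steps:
w(Q) = √(4 + Q)/8 (w(Q) = √(Q + 4)/8 = √(4 + Q)/8)
J(j) = 2*j*(j + √(4 + j)/8) (J(j) = (√(4 + j)/8 + j)*(j + j) = (j + √(4 + j)/8)*(2*j) = 2*j*(j + √(4 + j)/8))
D(N) = 0
D(J(-2 - 4*2)) - 19*(-93) = 0 - 19*(-93) = 0 + 1767 = 1767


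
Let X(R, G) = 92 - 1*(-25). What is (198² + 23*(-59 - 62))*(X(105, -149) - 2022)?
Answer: -69382005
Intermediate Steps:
X(R, G) = 117 (X(R, G) = 92 + 25 = 117)
(198² + 23*(-59 - 62))*(X(105, -149) - 2022) = (198² + 23*(-59 - 62))*(117 - 2022) = (39204 + 23*(-121))*(-1905) = (39204 - 2783)*(-1905) = 36421*(-1905) = -69382005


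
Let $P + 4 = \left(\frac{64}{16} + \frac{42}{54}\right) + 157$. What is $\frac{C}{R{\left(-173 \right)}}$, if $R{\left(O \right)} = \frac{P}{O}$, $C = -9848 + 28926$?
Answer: $- \frac{14852223}{710} \approx -20919.0$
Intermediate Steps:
$C = 19078$
$P = \frac{1420}{9}$ ($P = -4 + \left(\left(\frac{64}{16} + \frac{42}{54}\right) + 157\right) = -4 + \left(\left(64 \cdot \frac{1}{16} + 42 \cdot \frac{1}{54}\right) + 157\right) = -4 + \left(\left(4 + \frac{7}{9}\right) + 157\right) = -4 + \left(\frac{43}{9} + 157\right) = -4 + \frac{1456}{9} = \frac{1420}{9} \approx 157.78$)
$R{\left(O \right)} = \frac{1420}{9 O}$
$\frac{C}{R{\left(-173 \right)}} = \frac{19078}{\frac{1420}{9} \frac{1}{-173}} = \frac{19078}{\frac{1420}{9} \left(- \frac{1}{173}\right)} = \frac{19078}{- \frac{1420}{1557}} = 19078 \left(- \frac{1557}{1420}\right) = - \frac{14852223}{710}$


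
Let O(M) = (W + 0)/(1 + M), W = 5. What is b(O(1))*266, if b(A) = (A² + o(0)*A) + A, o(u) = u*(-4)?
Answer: 4655/2 ≈ 2327.5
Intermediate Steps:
o(u) = -4*u
O(M) = 5/(1 + M) (O(M) = (5 + 0)/(1 + M) = 5/(1 + M))
b(A) = A + A² (b(A) = (A² + (-4*0)*A) + A = (A² + 0*A) + A = (A² + 0) + A = A² + A = A + A²)
b(O(1))*266 = ((5/(1 + 1))*(1 + 5/(1 + 1)))*266 = ((5/2)*(1 + 5/2))*266 = ((5*(½))*(1 + 5*(½)))*266 = (5*(1 + 5/2)/2)*266 = ((5/2)*(7/2))*266 = (35/4)*266 = 4655/2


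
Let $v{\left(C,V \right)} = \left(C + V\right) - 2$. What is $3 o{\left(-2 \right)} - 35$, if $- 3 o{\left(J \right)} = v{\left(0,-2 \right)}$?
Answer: $-31$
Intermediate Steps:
$v{\left(C,V \right)} = -2 + C + V$
$o{\left(J \right)} = \frac{4}{3}$ ($o{\left(J \right)} = - \frac{-2 + 0 - 2}{3} = \left(- \frac{1}{3}\right) \left(-4\right) = \frac{4}{3}$)
$3 o{\left(-2 \right)} - 35 = 3 \cdot \frac{4}{3} - 35 = 4 - 35 = -31$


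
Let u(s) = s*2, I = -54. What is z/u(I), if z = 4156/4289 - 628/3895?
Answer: -3373532/451052685 ≈ -0.0074792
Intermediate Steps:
z = 13494128/16705655 (z = 4156*(1/4289) - 628*1/3895 = 4156/4289 - 628/3895 = 13494128/16705655 ≈ 0.80776)
u(s) = 2*s
z/u(I) = 13494128/(16705655*((2*(-54)))) = (13494128/16705655)/(-108) = (13494128/16705655)*(-1/108) = -3373532/451052685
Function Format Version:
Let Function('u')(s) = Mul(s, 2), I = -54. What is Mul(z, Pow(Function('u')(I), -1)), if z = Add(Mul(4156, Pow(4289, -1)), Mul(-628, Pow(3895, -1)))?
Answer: Rational(-3373532, 451052685) ≈ -0.0074792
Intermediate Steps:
z = Rational(13494128, 16705655) (z = Add(Mul(4156, Rational(1, 4289)), Mul(-628, Rational(1, 3895))) = Add(Rational(4156, 4289), Rational(-628, 3895)) = Rational(13494128, 16705655) ≈ 0.80776)
Function('u')(s) = Mul(2, s)
Mul(z, Pow(Function('u')(I), -1)) = Mul(Rational(13494128, 16705655), Pow(Mul(2, -54), -1)) = Mul(Rational(13494128, 16705655), Pow(-108, -1)) = Mul(Rational(13494128, 16705655), Rational(-1, 108)) = Rational(-3373532, 451052685)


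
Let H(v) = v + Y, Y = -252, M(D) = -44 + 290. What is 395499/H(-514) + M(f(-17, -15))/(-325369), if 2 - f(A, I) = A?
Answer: -128683302567/249232654 ≈ -516.32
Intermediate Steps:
f(A, I) = 2 - A
M(D) = 246
H(v) = -252 + v (H(v) = v - 252 = -252 + v)
395499/H(-514) + M(f(-17, -15))/(-325369) = 395499/(-252 - 514) + 246/(-325369) = 395499/(-766) + 246*(-1/325369) = 395499*(-1/766) - 246/325369 = -395499/766 - 246/325369 = -128683302567/249232654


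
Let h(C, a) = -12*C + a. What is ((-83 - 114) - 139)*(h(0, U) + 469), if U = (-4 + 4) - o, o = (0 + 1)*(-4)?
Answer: -158928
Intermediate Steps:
o = -4 (o = 1*(-4) = -4)
U = 4 (U = (-4 + 4) - 1*(-4) = 0 + 4 = 4)
h(C, a) = a - 12*C
((-83 - 114) - 139)*(h(0, U) + 469) = ((-83 - 114) - 139)*((4 - 12*0) + 469) = (-197 - 139)*((4 + 0) + 469) = -336*(4 + 469) = -336*473 = -158928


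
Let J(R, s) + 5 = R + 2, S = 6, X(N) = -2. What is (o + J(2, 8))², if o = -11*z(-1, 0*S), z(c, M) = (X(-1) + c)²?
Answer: 10000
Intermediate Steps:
J(R, s) = -3 + R (J(R, s) = -5 + (R + 2) = -5 + (2 + R) = -3 + R)
z(c, M) = (-2 + c)²
o = -99 (o = -11*(-2 - 1)² = -11*(-3)² = -11*9 = -99)
(o + J(2, 8))² = (-99 + (-3 + 2))² = (-99 - 1)² = (-100)² = 10000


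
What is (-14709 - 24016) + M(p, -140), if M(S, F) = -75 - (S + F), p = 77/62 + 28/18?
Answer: -21573841/558 ≈ -38663.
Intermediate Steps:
p = 1561/558 (p = 77*(1/62) + 28*(1/18) = 77/62 + 14/9 = 1561/558 ≈ 2.7975)
M(S, F) = -75 - F - S (M(S, F) = -75 - (F + S) = -75 + (-F - S) = -75 - F - S)
(-14709 - 24016) + M(p, -140) = (-14709 - 24016) + (-75 - 1*(-140) - 1*1561/558) = -38725 + (-75 + 140 - 1561/558) = -38725 + 34709/558 = -21573841/558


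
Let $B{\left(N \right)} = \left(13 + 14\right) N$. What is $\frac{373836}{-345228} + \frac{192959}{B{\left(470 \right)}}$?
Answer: $\frac{5155905901}{365078610} \approx 14.123$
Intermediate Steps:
$B{\left(N \right)} = 27 N$
$\frac{373836}{-345228} + \frac{192959}{B{\left(470 \right)}} = \frac{373836}{-345228} + \frac{192959}{27 \cdot 470} = 373836 \left(- \frac{1}{345228}\right) + \frac{192959}{12690} = - \frac{31153}{28769} + 192959 \cdot \frac{1}{12690} = - \frac{31153}{28769} + \frac{192959}{12690} = \frac{5155905901}{365078610}$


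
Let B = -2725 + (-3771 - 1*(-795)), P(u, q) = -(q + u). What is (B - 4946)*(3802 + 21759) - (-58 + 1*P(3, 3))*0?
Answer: -272147967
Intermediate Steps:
P(u, q) = -q - u
B = -5701 (B = -2725 + (-3771 + 795) = -2725 - 2976 = -5701)
(B - 4946)*(3802 + 21759) - (-58 + 1*P(3, 3))*0 = (-5701 - 4946)*(3802 + 21759) - (-58 + 1*(-1*3 - 1*3))*0 = -10647*25561 - (-58 + 1*(-3 - 3))*0 = -272147967 - (-58 + 1*(-6))*0 = -272147967 - (-58 - 6)*0 = -272147967 - (-64)*0 = -272147967 - 1*0 = -272147967 + 0 = -272147967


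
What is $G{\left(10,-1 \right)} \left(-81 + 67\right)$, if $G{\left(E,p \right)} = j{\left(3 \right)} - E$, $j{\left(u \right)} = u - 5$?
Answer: $168$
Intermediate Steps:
$j{\left(u \right)} = -5 + u$ ($j{\left(u \right)} = u - 5 = -5 + u$)
$G{\left(E,p \right)} = -2 - E$ ($G{\left(E,p \right)} = \left(-5 + 3\right) - E = -2 - E$)
$G{\left(10,-1 \right)} \left(-81 + 67\right) = \left(-2 - 10\right) \left(-81 + 67\right) = \left(-2 - 10\right) \left(-14\right) = \left(-12\right) \left(-14\right) = 168$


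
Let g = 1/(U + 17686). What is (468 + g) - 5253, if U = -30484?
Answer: -61238431/12798 ≈ -4785.0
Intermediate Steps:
g = -1/12798 (g = 1/(-30484 + 17686) = 1/(-12798) = -1/12798 ≈ -7.8137e-5)
(468 + g) - 5253 = (468 - 1/12798) - 5253 = 5989463/12798 - 5253 = -61238431/12798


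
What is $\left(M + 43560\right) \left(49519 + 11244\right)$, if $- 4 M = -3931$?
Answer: $\frac{10826204473}{4} \approx 2.7066 \cdot 10^{9}$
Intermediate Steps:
$M = \frac{3931}{4}$ ($M = \left(- \frac{1}{4}\right) \left(-3931\right) = \frac{3931}{4} \approx 982.75$)
$\left(M + 43560\right) \left(49519 + 11244\right) = \left(\frac{3931}{4} + 43560\right) \left(49519 + 11244\right) = \frac{178171}{4} \cdot 60763 = \frac{10826204473}{4}$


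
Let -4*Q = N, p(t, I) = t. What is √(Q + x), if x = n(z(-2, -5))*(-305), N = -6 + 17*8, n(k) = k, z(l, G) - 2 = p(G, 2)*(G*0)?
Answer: I*√2570/2 ≈ 25.348*I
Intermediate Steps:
z(l, G) = 2 (z(l, G) = 2 + G*(G*0) = 2 + G*0 = 2 + 0 = 2)
N = 130 (N = -6 + 136 = 130)
Q = -65/2 (Q = -¼*130 = -65/2 ≈ -32.500)
x = -610 (x = 2*(-305) = -610)
√(Q + x) = √(-65/2 - 610) = √(-1285/2) = I*√2570/2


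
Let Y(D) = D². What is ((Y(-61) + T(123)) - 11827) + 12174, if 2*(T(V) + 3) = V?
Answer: 8253/2 ≈ 4126.5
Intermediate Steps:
T(V) = -3 + V/2
((Y(-61) + T(123)) - 11827) + 12174 = (((-61)² + (-3 + (½)*123)) - 11827) + 12174 = ((3721 + (-3 + 123/2)) - 11827) + 12174 = ((3721 + 117/2) - 11827) + 12174 = (7559/2 - 11827) + 12174 = -16095/2 + 12174 = 8253/2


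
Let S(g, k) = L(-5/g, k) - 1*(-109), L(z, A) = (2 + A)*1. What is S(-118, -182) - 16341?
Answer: -16412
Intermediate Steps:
L(z, A) = 2 + A
S(g, k) = 111 + k (S(g, k) = (2 + k) - 1*(-109) = (2 + k) + 109 = 111 + k)
S(-118, -182) - 16341 = (111 - 182) - 16341 = -71 - 16341 = -16412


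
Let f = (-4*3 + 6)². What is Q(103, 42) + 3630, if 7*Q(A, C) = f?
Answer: 25446/7 ≈ 3635.1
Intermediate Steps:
f = 36 (f = (-12 + 6)² = (-6)² = 36)
Q(A, C) = 36/7 (Q(A, C) = (⅐)*36 = 36/7)
Q(103, 42) + 3630 = 36/7 + 3630 = 25446/7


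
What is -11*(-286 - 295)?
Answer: 6391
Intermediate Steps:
-11*(-286 - 295) = -11*(-581) = 6391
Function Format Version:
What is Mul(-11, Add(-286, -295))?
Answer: 6391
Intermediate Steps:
Mul(-11, Add(-286, -295)) = Mul(-11, -581) = 6391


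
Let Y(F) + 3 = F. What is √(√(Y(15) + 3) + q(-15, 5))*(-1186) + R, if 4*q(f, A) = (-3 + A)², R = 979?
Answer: 979 - 1186*√(1 + √15) ≈ -1639.1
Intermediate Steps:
Y(F) = -3 + F
q(f, A) = (-3 + A)²/4
√(√(Y(15) + 3) + q(-15, 5))*(-1186) + R = √(√((-3 + 15) + 3) + (-3 + 5)²/4)*(-1186) + 979 = √(√(12 + 3) + (¼)*2²)*(-1186) + 979 = √(√15 + (¼)*4)*(-1186) + 979 = √(√15 + 1)*(-1186) + 979 = √(1 + √15)*(-1186) + 979 = -1186*√(1 + √15) + 979 = 979 - 1186*√(1 + √15)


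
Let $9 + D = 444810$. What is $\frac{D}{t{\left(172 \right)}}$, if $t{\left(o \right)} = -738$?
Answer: $- \frac{148267}{246} \approx -602.71$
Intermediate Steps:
$D = 444801$ ($D = -9 + 444810 = 444801$)
$\frac{D}{t{\left(172 \right)}} = \frac{444801}{-738} = 444801 \left(- \frac{1}{738}\right) = - \frac{148267}{246}$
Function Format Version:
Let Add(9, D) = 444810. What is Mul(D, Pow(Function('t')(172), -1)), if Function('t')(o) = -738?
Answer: Rational(-148267, 246) ≈ -602.71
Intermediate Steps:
D = 444801 (D = Add(-9, 444810) = 444801)
Mul(D, Pow(Function('t')(172), -1)) = Mul(444801, Pow(-738, -1)) = Mul(444801, Rational(-1, 738)) = Rational(-148267, 246)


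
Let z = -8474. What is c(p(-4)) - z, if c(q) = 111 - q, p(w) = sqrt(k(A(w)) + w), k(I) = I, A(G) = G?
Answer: 8585 - 2*I*sqrt(2) ≈ 8585.0 - 2.8284*I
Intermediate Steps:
p(w) = sqrt(2)*sqrt(w) (p(w) = sqrt(w + w) = sqrt(2*w) = sqrt(2)*sqrt(w))
c(p(-4)) - z = (111 - sqrt(2)*sqrt(-4)) - 1*(-8474) = (111 - sqrt(2)*2*I) + 8474 = (111 - 2*I*sqrt(2)) + 8474 = 8585 - 2*I*sqrt(2)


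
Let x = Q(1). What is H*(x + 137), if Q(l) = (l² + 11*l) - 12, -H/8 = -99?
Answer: 108504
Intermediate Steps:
H = 792 (H = -8*(-99) = 792)
Q(l) = -12 + l² + 11*l
x = 0 (x = -12 + 1² + 11*1 = -12 + 1 + 11 = 0)
H*(x + 137) = 792*(0 + 137) = 792*137 = 108504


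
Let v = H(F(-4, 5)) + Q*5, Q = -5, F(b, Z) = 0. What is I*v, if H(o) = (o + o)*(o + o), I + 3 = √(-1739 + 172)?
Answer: 75 - 25*I*√1567 ≈ 75.0 - 989.63*I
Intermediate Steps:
I = -3 + I*√1567 (I = -3 + √(-1739 + 172) = -3 + √(-1567) = -3 + I*√1567 ≈ -3.0 + 39.585*I)
H(o) = 4*o² (H(o) = (2*o)*(2*o) = 4*o²)
v = -25 (v = 4*0² - 5*5 = 4*0 - 25 = 0 - 25 = -25)
I*v = (-3 + I*√1567)*(-25) = 75 - 25*I*√1567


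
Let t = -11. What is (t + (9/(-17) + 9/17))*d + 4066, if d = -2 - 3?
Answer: 4121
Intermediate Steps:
d = -5
(t + (9/(-17) + 9/17))*d + 4066 = (-11 + (9/(-17) + 9/17))*(-5) + 4066 = (-11 + (9*(-1/17) + 9*(1/17)))*(-5) + 4066 = (-11 + (-9/17 + 9/17))*(-5) + 4066 = (-11 + 0)*(-5) + 4066 = -11*(-5) + 4066 = 55 + 4066 = 4121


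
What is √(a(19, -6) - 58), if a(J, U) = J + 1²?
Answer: I*√38 ≈ 6.1644*I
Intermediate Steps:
a(J, U) = 1 + J (a(J, U) = J + 1 = 1 + J)
√(a(19, -6) - 58) = √((1 + 19) - 58) = √(20 - 58) = √(-38) = I*√38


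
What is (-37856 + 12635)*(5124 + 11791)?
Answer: -426613215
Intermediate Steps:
(-37856 + 12635)*(5124 + 11791) = -25221*16915 = -426613215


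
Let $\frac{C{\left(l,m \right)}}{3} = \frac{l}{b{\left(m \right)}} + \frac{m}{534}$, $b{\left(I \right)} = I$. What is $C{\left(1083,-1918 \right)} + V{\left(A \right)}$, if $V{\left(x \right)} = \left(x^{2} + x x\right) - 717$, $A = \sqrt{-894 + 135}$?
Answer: $- \frac{383647493}{170702} \approx -2247.5$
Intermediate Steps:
$C{\left(l,m \right)} = \frac{m}{178} + \frac{3 l}{m}$ ($C{\left(l,m \right)} = 3 \left(\frac{l}{m} + \frac{m}{534}\right) = 3 \left(\frac{m}{534} + \frac{l}{m}\right) = \frac{m}{178} + \frac{3 l}{m}$)
$A = i \sqrt{759}$ ($A = \sqrt{-759} = i \sqrt{759} \approx 27.55 i$)
$V{\left(x \right)} = -717 + 2 x^{2}$ ($V{\left(x \right)} = \left(x^{2} + x^{2}\right) - 717 = 2 x^{2} - 717 = -717 + 2 x^{2}$)
$C{\left(1083,-1918 \right)} + V{\left(A \right)} = \left(\frac{1}{178} \left(-1918\right) + 3 \cdot 1083 \frac{1}{-1918}\right) + \left(-717 + 2 \left(i \sqrt{759}\right)^{2}\right) = \left(- \frac{959}{89} + 3 \cdot 1083 \left(- \frac{1}{1918}\right)\right) + \left(-717 + 2 \left(-759\right)\right) = \left(- \frac{959}{89} - \frac{3249}{1918}\right) - 2235 = - \frac{2128523}{170702} - 2235 = - \frac{383647493}{170702}$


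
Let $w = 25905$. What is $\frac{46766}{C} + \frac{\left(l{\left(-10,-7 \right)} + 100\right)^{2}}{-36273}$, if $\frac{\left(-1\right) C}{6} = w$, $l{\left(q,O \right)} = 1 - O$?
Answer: $- \frac{584879773}{939652065} \approx -0.62244$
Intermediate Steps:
$C = -155430$ ($C = \left(-6\right) 25905 = -155430$)
$\frac{46766}{C} + \frac{\left(l{\left(-10,-7 \right)} + 100\right)^{2}}{-36273} = \frac{46766}{-155430} + \frac{\left(\left(1 - -7\right) + 100\right)^{2}}{-36273} = 46766 \left(- \frac{1}{155430}\right) + \left(\left(1 + 7\right) + 100\right)^{2} \left(- \frac{1}{36273}\right) = - \frac{23383}{77715} + \left(8 + 100\right)^{2} \left(- \frac{1}{36273}\right) = - \frac{23383}{77715} + 108^{2} \left(- \frac{1}{36273}\right) = - \frac{23383}{77715} + 11664 \left(- \frac{1}{36273}\right) = - \frac{23383}{77715} - \frac{3888}{12091} = - \frac{584879773}{939652065}$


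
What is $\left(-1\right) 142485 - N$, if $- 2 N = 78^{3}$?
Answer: $94791$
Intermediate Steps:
$N = -237276$ ($N = - \frac{78^{3}}{2} = \left(- \frac{1}{2}\right) 474552 = -237276$)
$\left(-1\right) 142485 - N = \left(-1\right) 142485 - -237276 = -142485 + 237276 = 94791$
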